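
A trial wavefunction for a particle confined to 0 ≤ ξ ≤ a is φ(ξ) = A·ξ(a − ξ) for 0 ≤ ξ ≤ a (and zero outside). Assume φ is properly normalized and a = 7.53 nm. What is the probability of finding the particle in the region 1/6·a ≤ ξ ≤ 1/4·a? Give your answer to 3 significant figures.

P = ∫_{1/6·a}^{1/4·a} |φ(ξ)|² dξ.
Since A² = 1/(a^5/30), this is the region integral divided by the full normalization integral.
Let u = ξ/a; then A² and the length scale cancel, so P = ∫_{1/6}^{1/4} u^2·(1 - u)^2 du ÷ ∫_{0}^{1} u^2·(1 - u)^2 du.
Using ∫ u^2·(1 - u)^2 du = u^3·(6·u^2 - 15·u + 10)/30, the numerator is ≈ 0.0022674 and the denominator is 1/30.
This works out to P = 0.06802.

P ≈ 0.0680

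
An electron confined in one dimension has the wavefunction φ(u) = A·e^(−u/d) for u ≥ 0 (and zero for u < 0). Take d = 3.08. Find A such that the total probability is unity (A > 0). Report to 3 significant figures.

A ≈ 0.806

We need A² ∫|f|² du = 1, taking the integral from 0 to ∞.
∫|φ|² du = A²·(d/2).
So A² = (d/2)^(−1).
Plugging in d = 3.08 yields A = 0.8058.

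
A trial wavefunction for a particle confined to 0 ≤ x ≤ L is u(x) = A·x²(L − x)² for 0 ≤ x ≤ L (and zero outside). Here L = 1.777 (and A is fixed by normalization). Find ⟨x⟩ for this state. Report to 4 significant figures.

⟨x⟩ ≈ 0.8885

The expectation value is the |u|²-weighted average of x: ∫ x|u|² dx.
Expanding the polynomial and integrating term by term, the ratio of the moment integral to the normalization integral gives ⟨x⟩ = L/2.
With L = 1.777, ⟨x⟩ = 0.88850.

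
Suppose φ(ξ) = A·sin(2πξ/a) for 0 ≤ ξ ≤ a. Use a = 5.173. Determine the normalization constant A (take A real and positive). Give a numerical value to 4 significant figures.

We need A² ∫|f|² dξ = 1, taking the integral from 0 to a.
With φ = A·sin(2πξ/a), the integral evaluates to A²·[a/2].
Setting this equal to 1 gives A² = 1/(a/2).
Plugging in a = 5.173 yields A = 0.62179.

A ≈ 0.6218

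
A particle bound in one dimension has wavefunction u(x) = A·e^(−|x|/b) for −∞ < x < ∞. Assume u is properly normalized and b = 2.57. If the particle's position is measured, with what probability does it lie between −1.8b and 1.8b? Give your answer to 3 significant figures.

P ≈ 0.973

P = ∫_{−1.8b}^{1.8b} |u(x)|² dx.
Since A² = 1/(b), this is the region integral divided by the full normalization integral.
Both integrals are even about x = 0, so only the x ≥ 0 halves are needed (the factors of 2 cancel). In terms of t = x/b (A² and the length scale cancel between numerator and denominator), P = [∫_{0}^{1.8} e^(-2·t) dt] / [∫_{0}^{∞} e^(-2·t) dt].
Using ∫ e^(-2·t) dt = -e^(-2·t)/2, the numerator is 1/2 - e^(-18/5)/2 and the denominator is 1/2.
This works out to P = 0.9727.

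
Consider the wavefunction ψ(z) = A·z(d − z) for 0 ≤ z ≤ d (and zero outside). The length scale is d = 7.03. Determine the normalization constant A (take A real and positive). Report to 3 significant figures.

We need A² ∫|f|² dz = 1, taking the integral from 0 to d.
Expanding the polynomial and integrating term by term, the integral (without the A² prefactor) comes out to d^5/30.
Hence A² = 1/[d^5/30].
With d = 7.03: A² = 0.001747 and A = 0.04180.

A ≈ 0.0418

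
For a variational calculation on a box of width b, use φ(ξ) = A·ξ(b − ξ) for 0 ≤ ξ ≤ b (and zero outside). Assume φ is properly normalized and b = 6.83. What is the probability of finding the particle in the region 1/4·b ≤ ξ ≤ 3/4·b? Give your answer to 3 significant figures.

|φ|² is the probability density, so P = ∫_{1/4·b}^{3/4·b} |φ|² dξ.
The normalization integral ∫|φ|²dξ over the whole domain equals b^5/30·A², and A² cancels in the ratio.
Substituting u = ξ/b, A² and the length scale cancel in the ratio: P = ∫_{1/4}^{3/4} u^2·(1 - u)^2 du / ∫_{0}^{1} u^2·(1 - u)^2 du.
An antiderivative of u^2·(1 - u)^2 is u^3·(6·u^2 - 15·u + 10)/30; evaluating from 1/4 to 3/4 gives 203/7680, while the full integral is 1/30.
This works out to P = 203/256.

P ≈ 0.793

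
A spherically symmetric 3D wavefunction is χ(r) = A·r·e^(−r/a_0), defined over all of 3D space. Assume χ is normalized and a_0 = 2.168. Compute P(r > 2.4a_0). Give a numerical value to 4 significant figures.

Integrate the radial probability density 4πr²|χ|² over r > 2.4a_0.
A² is fixed by ∫₀^∞ 4πr²|χ|² dr = 1, i.e. A² = (3·π·a_0^5)^(−1).
In terms of u = r/a_0 (A², 4π and the length scale all cancel between numerator and denominator), P = [∫_{2.4}^{∞} u^4·e^(-2·u) du] / [∫_{0}^{∞} u^4·e^(-2·u) du].
Using ∫ u^4·e^(-2·u) du = -(u^4/2 + u^3 + 3·u^2/2 + 3·u/2 + 3/4)·e^(-2·u), the numerator is ≈ 0.357194 and the denominator is 3/4.
This evaluates to P = 0.47626.

P ≈ 0.4763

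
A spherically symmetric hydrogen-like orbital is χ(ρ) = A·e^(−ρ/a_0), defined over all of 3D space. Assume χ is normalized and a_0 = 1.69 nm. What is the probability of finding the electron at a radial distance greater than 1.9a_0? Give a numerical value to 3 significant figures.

P = ∫ |χ|² 4πρ² dρ over ρ > 1.9a_0.
A² is fixed by ∫₀^∞ 4πρ²|χ|² dρ = 1, i.e. A² = (π·a_0^3)^(−1).
In terms of u = ρ/a_0 (A², 4π and the length scale all cancel between numerator and denominator), P = [∫_{1.9}^{∞} u^2·e^(-2·u) du] / [∫_{0}^{∞} u^2·e^(-2·u) du].
An antiderivative of u^2·e^(-2·u) is -(2·u^2 + 2·u + 1)·e^(-2·u)/4; evaluating from 1.9 to ∞ gives 601·e^(-19/5)/200, while the full integral is 1/4.
This evaluates to P = 0.2689.

P ≈ 0.269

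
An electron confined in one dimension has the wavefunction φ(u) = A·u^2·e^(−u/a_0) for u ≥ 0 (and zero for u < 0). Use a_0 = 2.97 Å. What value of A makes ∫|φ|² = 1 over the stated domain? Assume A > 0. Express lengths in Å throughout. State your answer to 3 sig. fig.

The normalization condition is ∫|φ|² du = 1 from 0 to ∞.
Recall ∫₀^∞ u^m e^(−u/β) du = m!·β^(m+1), ∫|φ|² du = A²·(3·a_0^5/4).
So A² = (3·a_0^5/4)^(−1).
Plugging in a_0 = 2.97 yields A = 0.07596.

A ≈ 0.0760 Å^(-5/2)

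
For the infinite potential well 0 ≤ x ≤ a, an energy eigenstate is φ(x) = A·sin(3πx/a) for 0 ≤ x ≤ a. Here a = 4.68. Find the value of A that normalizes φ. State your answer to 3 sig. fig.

The normalization condition is ∫|φ|² dx = 1 from 0 to a.
With ∫₀^a sin²(nπx/a) dx = a/2, ∫|φ|² dx = A²·(a/2).
With a = 4.68: A² = 0.4274 and A = 0.6537.

A ≈ 0.654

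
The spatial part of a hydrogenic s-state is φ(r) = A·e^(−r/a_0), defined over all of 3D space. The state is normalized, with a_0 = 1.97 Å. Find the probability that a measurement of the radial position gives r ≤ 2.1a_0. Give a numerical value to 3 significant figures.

With dV = 4πr²dr, the probability is ∫|φ|² dV over r ≤ 2.1a_0.
The full normalization integral is A²·[π·a_0^3] = 1, fixing A².
Let u = r/a_0; then A², 4π and the length scale all cancel, so P = ∫_{0}^{2.1} u^2·e^(-2·u) du ÷ ∫_{0}^{∞} u^2·e^(-2·u) du.
With ∫ u^2·e^(-2·u) du = -(2·u^2 + 2·u + 1)·e^(-2·u)/4 + C, the region integral is 1/4 - 701·e^(-21/5)/200 and the full one is 1/4.
Taking the ratio yields P = 0.7898.

P ≈ 0.790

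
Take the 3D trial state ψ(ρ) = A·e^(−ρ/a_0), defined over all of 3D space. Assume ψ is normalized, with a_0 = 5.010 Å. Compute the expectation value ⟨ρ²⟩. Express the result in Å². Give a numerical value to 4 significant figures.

The expectation value is the |ψ|²-weighted average of ρ^2: ∫ ρ^2|ψ|² 4πρ² dρ.
Evaluating both integrals, ⟨ρ²⟩ = 3·a_0^2.
With a_0 = 5.010, ⟨ρ^2⟩ = 75.300.

⟨ρ^2⟩ ≈ 75.30 Å^2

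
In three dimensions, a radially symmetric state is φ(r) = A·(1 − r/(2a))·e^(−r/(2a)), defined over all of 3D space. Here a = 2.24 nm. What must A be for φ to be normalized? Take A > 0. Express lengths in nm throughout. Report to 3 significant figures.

We need A² ∫|f|² 4πr² dr = 1, taking the integral from 0 to ∞.
In 3D with spherical symmetry the volume element is 4πr² dr.
With ∫₀^∞ r^4 e^(−αr) dr = 4!/α^5, ∫|φ|² 4πr² dr = A²·(8·π·a^3).
Setting this equal to 1 gives A² = 1/(8·π·a^3).
Substituting a = 2.24 gives A² = 0.003540, so A = 0.05950.

A ≈ 0.0595 nm^(-3/2)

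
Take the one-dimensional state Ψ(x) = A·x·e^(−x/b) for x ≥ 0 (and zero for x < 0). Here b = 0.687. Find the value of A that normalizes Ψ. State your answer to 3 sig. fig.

The normalization condition is ∫|Ψ|² dx = 1 from 0 to ∞.
The integral (without the A² prefactor) comes out to b^3/4.
Setting this equal to 1 gives A² = 1/(b^3/4).
Substituting b = 0.687 gives A² = 12.34, so A = 3.512.

A ≈ 3.51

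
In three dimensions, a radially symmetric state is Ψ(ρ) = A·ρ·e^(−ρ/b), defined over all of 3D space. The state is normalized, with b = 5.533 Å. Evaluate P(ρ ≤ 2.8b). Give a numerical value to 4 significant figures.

Integrate the radial probability density 4πρ²|Ψ|² over ρ ≤ 2.8b.
A² is fixed by ∫₀^∞ 4πρ²|Ψ|² dρ = 1, i.e. A² = (3·π·b^5)^(−1).
In terms of u = ρ/b (A², 4π and the length scale all cancel between numerator and denominator), P = [∫_{0}^{2.8} u^4·e^(-2·u) du] / [∫_{0}^{∞} u^4·e^(-2·u) du].
Using ∫ u^4·e^(-2·u) du = -(u^4/2 + u^3 + 3·u^2/2 + 3·u/2 + 3/4)·e^(-2·u), the numerator is ≈ 0.493387 and the denominator is 3/4.
The region integral divided by the full integral gives P = 0.65785.

P ≈ 0.6578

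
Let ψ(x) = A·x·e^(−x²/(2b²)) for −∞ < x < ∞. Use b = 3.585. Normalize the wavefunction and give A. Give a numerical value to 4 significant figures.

A ≈ 0.1565

Require ∫ |ψ|² dx = 1 over the whole domain.
Using the Gaussian integral ∫_{−∞}^{∞} e^(−αx²) dx = √(π/α), the integral (without the A² prefactor) comes out to √(π)·b^3/2.
Plugging in b = 3.585 yields A = 0.15649.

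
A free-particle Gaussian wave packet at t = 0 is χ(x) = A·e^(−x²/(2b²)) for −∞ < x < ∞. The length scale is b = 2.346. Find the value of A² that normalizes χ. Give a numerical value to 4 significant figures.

We need A² ∫|f|² dx = 1, taking the integral from −∞ to ∞.
With ∫_{−∞}^{∞} x^(2m) e^(−αx²) dx = (2m−1)!!·√π / (2^m α^(m+1/2)), ∫|χ|² dx = A²·(√(π)·b).
Hence A² = 1/[√(π)·b].
With b = 2.346: A² = 0.24049 and A = 0.49040.

A^2 ≈ 0.2405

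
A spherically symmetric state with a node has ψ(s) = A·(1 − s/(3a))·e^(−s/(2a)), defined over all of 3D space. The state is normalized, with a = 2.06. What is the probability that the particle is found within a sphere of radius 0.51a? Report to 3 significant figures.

P ≈ 0.0349

P = ∫ |ψ|² 4πs² ds over s ≤ 0.51a.
Normalization gives A² = 1/(8·π·a^3/3).
Substituting u = s/a, A², 4π and the length scale all cancel in the ratio: P = ∫_{0}^{0.51} u^2·(1 - u/3)^2·e^(-u) du / ∫_{0}^{∞} u^2·(1 - u/3)^2·e^(-u) du.
An antiderivative of u^2·(1 - u/3)^2·e^(-u) is (-u^4 + 2·u^3 - 3·u^2 - 6·u - 6)·e^(-u)/9; evaluating from 0 to 0.51 gives ≈ 0.023292, while the full integral is 2/3.
The region integral divided by the full integral gives P = 0.03494.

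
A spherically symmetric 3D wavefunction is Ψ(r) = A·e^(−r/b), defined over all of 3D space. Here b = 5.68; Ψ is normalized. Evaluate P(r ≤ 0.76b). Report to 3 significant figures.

P ≈ 0.196

P = ∫ |Ψ|² 4πr² dr over r ≤ 0.76b.
The full normalization integral is A²·[π·b^3] = 1, fixing A².
Substituting u = r/b, A², 4π and the length scale all cancel in the ratio: P = ∫_{0}^{0.76} u^2·e^(-2·u) du / ∫_{0}^{∞} u^2·e^(-2·u) du.
An antiderivative of u^2·e^(-2·u) is -(2·u^2 + 2·u + 1)·e^(-2·u)/4; evaluating from 0 to 0.76 gives 1/4 - 2297·e^(-38/25)/2500, while the full integral is 1/4.
This evaluates to P = 0.1962.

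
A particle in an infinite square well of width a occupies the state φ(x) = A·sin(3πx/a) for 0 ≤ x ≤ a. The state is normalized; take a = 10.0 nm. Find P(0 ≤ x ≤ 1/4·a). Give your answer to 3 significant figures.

P ≈ 0.303

|φ|² is the probability density, so P = ∫_{0}^{1/4·a} |φ|² dx.
The normalization integral ∫|φ|²dx over the whole domain equals a/2·A², and A² cancels in the ratio.
In terms of u = x/a (A² and the length scale cancel between numerator and denominator), P = [∫_{0}^{1/4} sin(3·π·u)^2 du] / [∫_{0}^{1} sin(3·π·u)^2 du].
An antiderivative of sin(3·π·u)^2 is u/2 - sin(6·π·u)/(12·π); evaluating from 0 to 1/4 gives 1/(12·π) + 1/8, while the full integral is 1/2.
This works out to P = (2 + 3·π)/(12·π).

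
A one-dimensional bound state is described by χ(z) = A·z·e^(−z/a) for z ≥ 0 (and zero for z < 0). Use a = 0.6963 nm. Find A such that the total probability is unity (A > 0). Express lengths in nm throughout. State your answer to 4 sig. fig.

A ≈ 3.442 nm^(-3/2)

Normalization requires ∫|χ|² dz = 1, integrated from 0 to ∞.
The integral (without the A² prefactor) comes out to a^3/4.
Hence A² = 1/[a^3/4].
Plugging in a = 0.6963 yields A = 3.4422.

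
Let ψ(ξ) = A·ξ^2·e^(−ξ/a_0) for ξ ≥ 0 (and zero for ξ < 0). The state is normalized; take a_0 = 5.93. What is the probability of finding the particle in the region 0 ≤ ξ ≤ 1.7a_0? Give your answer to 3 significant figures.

P ≈ 0.256

|ψ|² is the probability density, so P = ∫_{0}^{1.7a_0} |ψ|² dξ.
With A² fixed by ∫|ψ|² = 1, i.e. A² = (3·a_0^5/4)^(−1), substitute and integrate.
Substituting u = ξ/a_0, A² and the length scale cancel in the ratio: P = ∫_{0}^{1.7} u^4·e^(-2·u) du / ∫_{0}^{∞} u^4·e^(-2·u) du.
An antiderivative of u^4·e^(-2·u) is -(u^4/2 + u^3 + 3·u^2/2 + 3·u/2 + 3/4)·e^(-2·u); evaluating from 0 to 1.7 gives ≈ 0.19186, while the full integral is 3/4.
This works out to P = 0.2558.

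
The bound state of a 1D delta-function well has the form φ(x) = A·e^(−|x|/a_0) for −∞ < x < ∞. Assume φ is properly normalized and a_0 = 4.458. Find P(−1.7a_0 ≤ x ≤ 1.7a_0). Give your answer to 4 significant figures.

P ≈ 0.9666

|φ|² is the probability density, so P = ∫_{−1.7a_0}^{1.7a_0} |φ|² dx.
With A² fixed by ∫|φ|² = 1, i.e. A² = (a_0)^(−1), substitute and integrate.
By symmetry take twice the x ≥ 0 contribution in numerator and denominator; the 2's cancel. Let u = x/a_0; then A² and the length scale cancel, so P = ∫_{0}^{1.7} e^(-2·u) du ÷ ∫_{0}^{∞} e^(-2·u) du.
Using ∫ e^(-2·u) du = -e^(-2·u)/2, the numerator is 1/2 - e^(-17/5)/2 and the denominator is 1/2.
The result is P = 0.96663.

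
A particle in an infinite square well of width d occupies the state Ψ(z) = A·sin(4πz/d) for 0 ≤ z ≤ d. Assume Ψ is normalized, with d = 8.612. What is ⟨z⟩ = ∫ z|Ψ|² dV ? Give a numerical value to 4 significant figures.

⟨z⟩ ≈ 4.306

The expectation value is the |Ψ|²-weighted average of z: ∫ z|Ψ|² dz.
The ratio of the moment integral to the normalization integral gives ⟨z⟩ = d/2.
Putting d = 8.612 gives 4.3060.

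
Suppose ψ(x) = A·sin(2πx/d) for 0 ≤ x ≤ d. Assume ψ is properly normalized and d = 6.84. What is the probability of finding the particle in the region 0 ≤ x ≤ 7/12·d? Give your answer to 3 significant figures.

P ≈ 0.514

|ψ|² is the probability density, so P = ∫_{0}^{7/12·d} |ψ|² dx.
Since A² = 1/(d/2), this is the region integral divided by the full normalization integral.
Substituting u = x/d, A² and the length scale cancel in the ratio: P = ∫_{0}^{7/12} sin(2·π·u)^2 du / ∫_{0}^{1} sin(2·π·u)^2 du.
Using ∫ sin(2·π·u)^2 du = u/2 - sin(4·π·u)/(8·π), the numerator is -√(3)/(16·π) + 7/24 and the denominator is 1/2.
Evaluating gives P = -√(3)/(8·π) + 7/12.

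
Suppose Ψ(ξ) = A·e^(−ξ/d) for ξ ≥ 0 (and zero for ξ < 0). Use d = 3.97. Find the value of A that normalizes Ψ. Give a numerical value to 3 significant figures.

A ≈ 0.710

The normalization condition is ∫|Ψ|² dξ = 1 from 0 to ∞.
Using ∫₀^∞ ξⁿ e^(−αξ) dξ = n!/αⁿ⁺¹, with Ψ = A·e^(−ξ/d), the integral evaluates to A²·[d/2].
Setting this equal to 1 gives A² = 1/(d/2).
Substituting d = 3.97 gives A² = 0.5038, so A = 0.7098.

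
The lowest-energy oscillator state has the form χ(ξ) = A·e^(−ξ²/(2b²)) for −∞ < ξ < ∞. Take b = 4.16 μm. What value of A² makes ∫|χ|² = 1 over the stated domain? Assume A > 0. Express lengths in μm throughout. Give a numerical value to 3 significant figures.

We need A² ∫|f|² dξ = 1, taking the integral from −∞ to ∞.
With ∫_{−∞}^{∞} ξ^(2m) e^(−αξ²) dξ = (2m−1)!!·√π / (2^m α^(m+1/2)), carrying out the integral gives A² · √(π)·b.
Setting this equal to 1 gives A² = 1/(√(π)·b).
Plugging in b = 4.16 yields A = 0.3683.

A^2 ≈ 0.136 μm^(-1)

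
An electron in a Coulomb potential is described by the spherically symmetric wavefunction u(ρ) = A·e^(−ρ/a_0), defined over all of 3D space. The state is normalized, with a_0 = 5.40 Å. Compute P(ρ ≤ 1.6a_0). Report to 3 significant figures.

P ≈ 0.620

With dV = 4πρ²dρ, the probability is ∫|u|² dV over ρ ≤ 1.6a_0.
A² is fixed by ∫₀^∞ 4πρ²|u|² dρ = 1, i.e. A² = (π·a_0^3)^(−1).
Substituting t = ρ/a_0, A², 4π and the length scale all cancel in the ratio: P = ∫_{0}^{1.6} t^2·e^(-2·t) dt / ∫_{0}^{∞} t^2·e^(-2·t) dt.
With ∫ t^2·e^(-2·t) dt = -(2·t^2 + 2·t + 1)·e^(-2·t)/4 + C, the region integral is 1/4 - 233·e^(-16/5)/100 and the full one is 1/4.
Taking the ratio yields P = 0.6201.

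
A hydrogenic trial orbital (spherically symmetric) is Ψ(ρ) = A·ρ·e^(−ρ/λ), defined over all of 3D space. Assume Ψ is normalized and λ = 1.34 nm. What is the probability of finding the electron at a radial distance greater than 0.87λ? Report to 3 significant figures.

P ≈ 0.968

Integrate the radial probability density 4πρ²|Ψ|² over ρ > 0.87λ.
The full normalization integral is A²·[3·π·λ^5] = 1, fixing A².
Let u = ρ/λ; then A², 4π and the length scale all cancel, so P = ∫_{0.87}^{∞} u^4·e^(-2·u) du ÷ ∫_{0}^{∞} u^4·e^(-2·u) du.
An antiderivative of u^4·e^(-2·u) is -(u^4/2 + u^3 + 3·u^2/2 + 3·u/2 + 3/4)·e^(-2·u); evaluating from 0.87 to ∞ gives ≈ 0.72583, while the full integral is 3/4.
Taking the ratio yields P = 0.9678.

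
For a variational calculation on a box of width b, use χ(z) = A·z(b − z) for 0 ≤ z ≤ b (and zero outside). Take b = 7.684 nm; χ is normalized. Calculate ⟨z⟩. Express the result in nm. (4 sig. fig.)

⟨z⟩ ≈ 3.842 nm

The expectation value is the |χ|²-weighted average of z: ∫ z|χ|² dz.
Since the A² factors cancel between numerator and denominator, ⟨z⟩ = b/2.
With b = 7.684, ⟨z⟩ = 3.8420.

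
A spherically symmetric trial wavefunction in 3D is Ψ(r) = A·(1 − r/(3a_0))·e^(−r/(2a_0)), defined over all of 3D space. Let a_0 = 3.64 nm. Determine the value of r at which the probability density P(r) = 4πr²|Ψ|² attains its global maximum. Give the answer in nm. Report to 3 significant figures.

Set d/dr [P(r) = 4πr²|Ψ|²] = 0 and solve for r > 0.
This gives r = a_0.
With a_0 = 3.64, the most probable radial distance is 3.640 nm.

r ≈ 3.64 nm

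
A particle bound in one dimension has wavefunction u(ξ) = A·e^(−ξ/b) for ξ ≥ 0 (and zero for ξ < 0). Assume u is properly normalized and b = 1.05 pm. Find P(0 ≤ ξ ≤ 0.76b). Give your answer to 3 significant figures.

The probability is P = ∫ |u|² dξ over [0, 0.76b].
With A² fixed by ∫|u|² = 1, i.e. A² = (b/2)^(−1), substitute and integrate.
In terms of t = ξ/b (A² and the length scale cancel between numerator and denominator), P = [∫_{0}^{0.76} e^(-2·t) dt] / [∫_{0}^{∞} e^(-2·t) dt].
An antiderivative of e^(-2·t) is -e^(-2·t)/2; evaluating from 0 to 0.76 gives 1/2 - e^(-38/25)/2, while the full integral is 1/2.
This works out to P = 0.7813.

P ≈ 0.781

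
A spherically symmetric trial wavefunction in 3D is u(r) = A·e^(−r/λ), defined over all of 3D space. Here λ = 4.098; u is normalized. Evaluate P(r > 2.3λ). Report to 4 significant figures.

P ≈ 0.1626

Integrate the radial probability density 4πr²|u|² over r > 2.3λ.
The full normalization integral is A²·[π·λ^3] = 1, fixing A².
Substituting t = r/λ, A², 4π and the length scale all cancel in the ratio: P = ∫_{2.3}^{∞} t^2·e^(-2·t) dt / ∫_{0}^{∞} t^2·e^(-2·t) dt.
Using ∫ t^2·e^(-2·t) dt = -(2·t^2 + 2·t + 1)·e^(-2·t)/4, the numerator is 809·e^(-23/5)/200 and the denominator is 1/4.
The region integral divided by the full integral gives P = 0.16264.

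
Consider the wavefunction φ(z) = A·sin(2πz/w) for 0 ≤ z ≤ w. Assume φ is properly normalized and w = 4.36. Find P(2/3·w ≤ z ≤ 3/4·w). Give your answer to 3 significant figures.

P ≈ 0.152

The probability is P = ∫ |φ|² dz over [2/3·w, 3/4·w].
The normalization integral ∫|φ|²dz over the whole domain equals w/2·A², and A² cancels in the ratio.
Let u = z/w; then A² and the length scale cancel, so P = ∫_{2/3}^{3/4} sin(2·π·u)^2 du ÷ ∫_{0}^{1} sin(2·π·u)^2 du.
Using ∫ sin(2·π·u)^2 du = u/2 - sin(4·π·u)/(8·π), the numerator is √(3)/(16·π) + 1/24 and the denominator is 1/2.
The result is P = (√(3)/8 + π/12)/π.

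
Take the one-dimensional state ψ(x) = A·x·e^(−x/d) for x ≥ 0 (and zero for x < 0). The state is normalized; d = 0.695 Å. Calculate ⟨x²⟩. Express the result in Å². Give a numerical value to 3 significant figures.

⟨x²⟩ = ∫ x^2 |ψ|² dx over the full domain.
Recall ∫₀^∞ x^m e^(−x/β) dx = m!·β^(m+1), evaluating both integrals, ⟨x²⟩ = 3·d^2.
Putting d = 0.695 gives 1.449.

⟨x^2⟩ ≈ 1.45 Å^2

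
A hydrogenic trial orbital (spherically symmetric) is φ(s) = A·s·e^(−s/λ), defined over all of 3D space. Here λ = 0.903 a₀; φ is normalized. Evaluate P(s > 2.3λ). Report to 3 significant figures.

With dV = 4πs²ds, the probability is ∫|φ|² dV over s > 2.3λ.
A² is fixed by ∫₀^∞ 4πs²|φ|² ds = 1, i.e. A² = (3·π·λ^5)^(−1).
Let u = s/λ; then A², 4π and the length scale all cancel, so P = ∫_{2.3}^{∞} u^4·e^(-2·u) du ÷ ∫_{0}^{∞} u^4·e^(-2·u) du.
With ∫ u^4·e^(-2·u) du = -(u^4/2 + u^3 + 3·u^2/2 + 3·u/2 + 3/4)·e^(-2·u) + C, the region integral is ≈ 0.38493 and the full one is 3/4.
The region integral divided by the full integral gives P = 0.5132.

P ≈ 0.513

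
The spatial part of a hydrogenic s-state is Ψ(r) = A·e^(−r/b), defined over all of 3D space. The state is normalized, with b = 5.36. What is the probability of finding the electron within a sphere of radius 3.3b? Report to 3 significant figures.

P ≈ 0.960

With dV = 4πr²dr, the probability is ∫|Ψ|² dV over r ≤ 3.3b.
Normalization gives A² = 1/(π·b^3).
Substituting u = r/b, A², 4π and the length scale all cancel in the ratio: P = ∫_{0}^{3.3} u^2·e^(-2·u) du / ∫_{0}^{∞} u^2·e^(-2·u) du.
An antiderivative of u^2·e^(-2·u) is -(2·u^2 + 2·u + 1)·e^(-2·u)/4; evaluating from 0 to 3.3 gives 1/4 - 1469·e^(-33/5)/200, while the full integral is 1/4.
Taking the ratio yields P = 0.9600.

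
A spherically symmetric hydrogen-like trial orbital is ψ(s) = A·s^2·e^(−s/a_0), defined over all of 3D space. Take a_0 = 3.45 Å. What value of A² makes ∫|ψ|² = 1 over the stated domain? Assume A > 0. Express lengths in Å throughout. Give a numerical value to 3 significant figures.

Normalization requires ∫|ψ|² 4πs² ds = 1, integrated from 0 to ∞.
The angular integral contributes 4π, leaving ∫₀^∞ s²|ψ|² ds.
With ∫₀^∞ s^6 e^(−αs) ds = 6!/α^7, with ψ = A·s^2·e^(−s/a_0), the integral evaluates to A²·[45·π·a_0^7/2].
Setting this equal to 1 gives A² = 1/(45·π·a_0^7/2).
Substituting a_0 = 3.45 gives A² = 0.000002432, so A = 0.001559.

A^2 ≈ 0.00000243 Å^(-7)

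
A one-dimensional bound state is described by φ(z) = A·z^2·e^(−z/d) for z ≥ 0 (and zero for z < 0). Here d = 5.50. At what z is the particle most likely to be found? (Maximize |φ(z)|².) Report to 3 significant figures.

z ≈ 11.0

Differentiate |φ(z)|² with respect to z and set to zero.
This gives z = 2·d.
With d = 5.50, the most probable position is 11.00.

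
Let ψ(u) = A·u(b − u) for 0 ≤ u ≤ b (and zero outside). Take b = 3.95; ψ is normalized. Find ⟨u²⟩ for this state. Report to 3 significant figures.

By definition ⟨u²⟩ = ∫ u^2 |ψ(u)|² du.
Since the A² factors cancel between numerator and denominator, ⟨u²⟩ = 2·b^2/7.
With b = 3.95, ⟨u^2⟩ = 4.458.

⟨u^2⟩ ≈ 4.46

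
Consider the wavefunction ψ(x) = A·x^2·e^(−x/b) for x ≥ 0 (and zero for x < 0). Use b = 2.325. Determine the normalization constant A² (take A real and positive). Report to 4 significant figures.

We need A² ∫|f|² dx = 1, taking the integral from 0 to ∞.
Recall ∫₀^∞ x^m e^(−x/β) dx = m!·β^(m+1), carrying out the integral gives A² · 3·b^5/4.
With b = 2.325: A² = 0.019626 and A = 0.14009.

A^2 ≈ 0.01963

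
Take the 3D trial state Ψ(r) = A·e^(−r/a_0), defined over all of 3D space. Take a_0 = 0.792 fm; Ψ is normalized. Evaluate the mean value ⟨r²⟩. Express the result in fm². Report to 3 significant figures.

⟨r²⟩ = ∫ r^2 |Ψ|² 4πr² dr over the full domain.
Since the A² factors cancel between numerator and denominator, ⟨r²⟩ = 3·a_0^2.
With a_0 = 0.792, ⟨r^2⟩ = 1.882.

⟨r^2⟩ ≈ 1.88 fm^2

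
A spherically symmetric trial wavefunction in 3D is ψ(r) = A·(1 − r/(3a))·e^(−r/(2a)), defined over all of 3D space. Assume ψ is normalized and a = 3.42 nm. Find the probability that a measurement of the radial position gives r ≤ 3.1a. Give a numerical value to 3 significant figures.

P = ∫ |ψ|² 4πr² dr over r ≤ 3.1a.
A² is fixed by ∫₀^∞ 4πr²|ψ|² dr = 1, i.e. A² = (8·π·a^3/3)^(−1).
Substituting u = r/a, A², 4π and the length scale all cancel in the ratio: P = ∫_{0}^{3.1} u^2·(1 - u/3)^2·e^(-u) du / ∫_{0}^{∞} u^2·(1 - u/3)^2·e^(-u) du.
An antiderivative of u^2·(1 - u/3)^2·e^(-u) is (-u^4 + 2·u^3 - 3·u^2 - 6·u - 6)·e^(-u)/9; evaluating from 0 to 3.1 gives ≈ 0.23519, while the full integral is 2/3.
Taking the ratio yields P = 0.3528.

P ≈ 0.353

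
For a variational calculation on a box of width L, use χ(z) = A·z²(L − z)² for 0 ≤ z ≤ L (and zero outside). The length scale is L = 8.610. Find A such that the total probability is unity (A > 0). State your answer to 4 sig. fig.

A ≈ 0.001557

Normalization requires ∫|χ|² dz = 1, integrated from 0 to L.
The integral (without the A² prefactor) comes out to L^9/630.
Setting this equal to 1 gives A² = 1/(L^9/630).
Substituting L = 8.610 gives A² = 0.0000024228, so A = 0.0015565.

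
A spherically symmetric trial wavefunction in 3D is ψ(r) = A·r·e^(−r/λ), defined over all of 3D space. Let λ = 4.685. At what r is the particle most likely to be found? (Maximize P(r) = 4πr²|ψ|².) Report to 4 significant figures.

r ≈ 9.370

Differentiate P(r) = 4πr²|ψ|² with respect to r and set to zero.
Solving yields r = 2·λ.
With λ = 4.685, the most probable radial distance is 9.3700.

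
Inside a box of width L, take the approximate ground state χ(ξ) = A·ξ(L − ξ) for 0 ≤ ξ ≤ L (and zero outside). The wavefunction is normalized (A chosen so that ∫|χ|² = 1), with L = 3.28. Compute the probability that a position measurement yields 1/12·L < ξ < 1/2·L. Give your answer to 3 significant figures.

The probability is P = ∫ |χ|² dξ over [1/12·L, 1/2·L].
Since A² = 1/(L^5/30), this is the region integral divided by the full normalization integral.
Substituting u = ξ/L, A² and the length scale cancel in the ratio: P = ∫_{1/12}^{1/2} u^2·(1 - u)^2 du / ∫_{0}^{1} u^2·(1 - u)^2 du.
With ∫ u^2·(1 - u)^2 du = u^3·(6·u^2 - 15·u + 10)/30 + C, the region integral is ≈ 0.016497 and the full one is 1/30.
The result is P = 0.4949.

P ≈ 0.495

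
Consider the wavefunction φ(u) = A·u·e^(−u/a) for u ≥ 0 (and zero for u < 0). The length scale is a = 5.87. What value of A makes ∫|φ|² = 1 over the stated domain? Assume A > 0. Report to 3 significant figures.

The normalization condition is ∫|φ|² du = 1 from 0 to ∞.
The integral (without the A² prefactor) comes out to a^3/4.
So A² = (a^3/4)^(−1).
Substituting a = 5.87 gives A² = 0.01978, so A = 0.1406.

A ≈ 0.141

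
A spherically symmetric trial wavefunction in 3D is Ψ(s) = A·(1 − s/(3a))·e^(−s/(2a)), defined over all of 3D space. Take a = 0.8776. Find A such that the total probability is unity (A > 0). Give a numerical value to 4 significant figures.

Require ∫ |Ψ|² 4πs² ds = 1 over the whole domain.
In 3D with spherical symmetry the volume element is 4πs² ds.
∫|Ψ|² 4πs² ds = A²·(8·π·a^3/3).
So A² = (8·π·a^3/3)^(−1).
Plugging in a = 0.8776 yields A = 0.42024.

A ≈ 0.4202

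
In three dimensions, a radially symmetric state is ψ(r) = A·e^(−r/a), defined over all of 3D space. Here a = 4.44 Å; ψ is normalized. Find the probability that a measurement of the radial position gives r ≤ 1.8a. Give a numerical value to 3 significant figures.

P ≈ 0.697

With dV = 4πr²dr, the probability is ∫|ψ|² dV over r ≤ 1.8a.
The full normalization integral is A²·[π·a^3] = 1, fixing A².
Substituting u = r/a, A², 4π and the length scale all cancel in the ratio: P = ∫_{0}^{1.8} u^2·e^(-2·u) du / ∫_{0}^{∞} u^2·e^(-2·u) du.
An antiderivative of u^2·e^(-2·u) is -(2·u^2 + 2·u + 1)·e^(-2·u)/4; evaluating from 0 to 1.8 gives 1/4 - 277·e^(-18/5)/100, while the full integral is 1/4.
The region integral divided by the full integral gives P = 0.6973.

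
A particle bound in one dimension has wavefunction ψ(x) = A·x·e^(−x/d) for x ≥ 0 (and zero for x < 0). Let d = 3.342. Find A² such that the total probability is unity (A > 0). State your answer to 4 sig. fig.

Require ∫ |ψ|² dx = 1 over the whole domain.
∫|ψ|² dx = A²·(d^3/4).
Hence A² = 1/[d^3/4].
With d = 3.342: A² = 0.10716 and A = 0.32736.

A^2 ≈ 0.1072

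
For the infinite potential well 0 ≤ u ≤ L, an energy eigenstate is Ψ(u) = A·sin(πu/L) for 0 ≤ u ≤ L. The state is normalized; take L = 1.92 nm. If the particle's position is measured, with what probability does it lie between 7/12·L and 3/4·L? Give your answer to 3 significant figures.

P ≈ 0.246

|Ψ|² is the probability density, so P = ∫_{7/12·L}^{3/4·L} |Ψ|² du.
With A² fixed by ∫|Ψ|² = 1, i.e. A² = (L/2)^(−1), substitute and integrate.
In terms of t = u/L (A² and the length scale cancel between numerator and denominator), P = [∫_{7/12}^{3/4} sin(π·t)^2 dt] / [∫_{0}^{1} sin(π·t)^2 dt].
Using ∫ sin(π·t)^2 dt = t/2 - sin(2·π·t)/(4·π), the numerator is 1/(8·π) + 1/12 and the denominator is 1/2.
Evaluating gives P = (3 + 2·π)/(12·π).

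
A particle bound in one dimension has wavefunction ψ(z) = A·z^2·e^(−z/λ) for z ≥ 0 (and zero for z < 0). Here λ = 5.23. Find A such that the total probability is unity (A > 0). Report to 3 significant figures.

A ≈ 0.0185

Normalization requires ∫|ψ|² dz = 1, integrated from 0 to ∞.
The integral (without the A² prefactor) comes out to 3·λ^5/4.
So A² = (3·λ^5/4)^(−1).
Plugging in λ = 5.23 yields A = 0.01846.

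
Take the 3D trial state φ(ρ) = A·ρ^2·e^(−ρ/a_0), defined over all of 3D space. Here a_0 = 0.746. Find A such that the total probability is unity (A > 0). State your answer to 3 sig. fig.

A ≈ 0.332

We need A² ∫|f|² 4πρ² dρ = 1, taking the integral from 0 to ∞.
In 3D with spherical symmetry the volume element is 4πρ² dρ.
Using ∫₀^∞ ρⁿ e^(−αρ) dρ = n!/αⁿ⁺¹, ∫|φ|² 4πρ² dρ = A²·(45·π·a_0^7/2).
So A² = (45·π·a_0^7/2)^(−1).
Substituting a_0 = 0.746 gives A² = 0.1100, so A = 0.3317.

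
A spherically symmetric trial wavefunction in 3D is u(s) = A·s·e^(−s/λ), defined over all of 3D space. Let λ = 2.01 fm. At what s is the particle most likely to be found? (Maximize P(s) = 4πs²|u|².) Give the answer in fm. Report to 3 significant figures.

s ≈ 4.02 fm

Set d/ds [P(s) = 4πs²|u|²] = 0 and solve for s > 0.
This gives s = 2·λ.
With λ = 2.01, the most probable radial distance is 4.020 fm.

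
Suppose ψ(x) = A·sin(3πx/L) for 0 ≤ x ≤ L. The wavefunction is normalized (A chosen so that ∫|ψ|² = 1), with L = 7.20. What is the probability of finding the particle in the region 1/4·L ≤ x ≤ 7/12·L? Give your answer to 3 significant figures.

P ≈ 0.333

P = ∫_{1/4·L}^{7/12·L} |ψ(x)|² dx.
Since A² = 1/(L/2), this is the region integral divided by the full normalization integral.
In terms of u = x/L (A² and the length scale cancel between numerator and denominator), P = [∫_{1/4}^{7/12} sin(3·π·u)^2 du] / [∫_{0}^{1} sin(3·π·u)^2 du].
With ∫ sin(3·π·u)^2 du = u/2 - sin(6·π·u)/(12·π) + C, the region integral is 1/6 and the full one is 1/2.
Evaluating gives P = 1/3.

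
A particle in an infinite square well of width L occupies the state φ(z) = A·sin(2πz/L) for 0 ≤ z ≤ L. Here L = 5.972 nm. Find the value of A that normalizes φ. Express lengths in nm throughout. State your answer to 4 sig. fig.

The normalization condition is ∫|φ|² dz = 1 from 0 to L.
With ∫₀^L sin²(nπz/L) dz = L/2, the integral (without the A² prefactor) comes out to L/2.
So A² = (L/2)^(−1).
Substituting L = 5.972 gives A² = 0.33490, so A = 0.57870.

A ≈ 0.5787 nm^(-1/2)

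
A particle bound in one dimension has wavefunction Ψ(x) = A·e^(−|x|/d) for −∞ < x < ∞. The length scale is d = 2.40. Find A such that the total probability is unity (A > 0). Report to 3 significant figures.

A ≈ 0.645

The normalization condition is ∫|Ψ|² dx = 1 from −∞ to ∞.
With Ψ = A·e^(−|x|/d), the integral evaluates to A²·[d].
So A² = (d)^(−1).
Plugging in d = 2.40 yields A = 0.6455.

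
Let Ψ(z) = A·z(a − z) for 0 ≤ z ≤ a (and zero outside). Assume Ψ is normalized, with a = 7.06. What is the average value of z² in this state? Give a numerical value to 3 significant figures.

⟨z²⟩ = ∫ z^2 |Ψ|² dz over the full domain.
Expanding the polynomial and integrating term by term, the ratio of the moment integral to the normalization integral gives ⟨z²⟩ = 2·a^2/7.
Putting a = 7.06 gives 14.24.

⟨z^2⟩ ≈ 14.2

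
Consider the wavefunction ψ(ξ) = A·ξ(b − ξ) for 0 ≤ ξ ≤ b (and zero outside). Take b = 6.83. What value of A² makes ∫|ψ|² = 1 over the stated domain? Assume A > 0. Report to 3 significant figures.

A^2 ≈ 0.00202

Require ∫ |ψ|² dξ = 1 over the whole domain.
Expanding the polynomial and integrating term by term, the integral (without the A² prefactor) comes out to b^5/30.
So A² = (b^5/30)^(−1).
With b = 6.83: A² = 0.002018 and A = 0.04493.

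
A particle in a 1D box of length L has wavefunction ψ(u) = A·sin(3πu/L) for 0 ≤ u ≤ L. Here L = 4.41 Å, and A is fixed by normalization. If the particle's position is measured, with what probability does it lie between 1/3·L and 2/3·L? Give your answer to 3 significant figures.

P ≈ 0.333

The probability is P = ∫ |ψ|² du over [1/3·L, 2/3·L].
With A² fixed by ∫|ψ|² = 1, i.e. A² = (L/2)^(−1), substitute and integrate.
In terms of t = u/L (A² and the length scale cancel between numerator and denominator), P = [∫_{1/3}^{2/3} sin(3·π·t)^2 dt] / [∫_{0}^{1} sin(3·π·t)^2 dt].
With ∫ sin(3·π·t)^2 dt = t/2 - sin(6·π·t)/(12·π) + C, the region integral is 1/6 and the full one is 1/2.
Evaluating gives P = 1/3.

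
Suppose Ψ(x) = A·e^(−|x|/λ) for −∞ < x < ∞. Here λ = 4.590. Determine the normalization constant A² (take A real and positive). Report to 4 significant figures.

We need A² ∫|f|² dx = 1, taking the integral from −∞ to ∞.
Carrying out the integral gives A² · λ.
Setting this equal to 1 gives A² = 1/(λ).
Plugging in λ = 4.590 yields A = 0.46676.

A^2 ≈ 0.2179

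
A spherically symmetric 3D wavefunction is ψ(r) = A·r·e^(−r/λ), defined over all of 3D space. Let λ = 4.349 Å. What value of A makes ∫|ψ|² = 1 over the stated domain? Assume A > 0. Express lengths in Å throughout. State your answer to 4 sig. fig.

Normalization requires ∫|ψ|² 4πr² dr = 1, integrated from 0 to ∞.
Using ∫₀^∞ rⁿ e^(−αr) dr = n!/αⁿ⁺¹, carrying out the integral gives A² · 3·π·λ^5.
With λ = 4.349: A² = 0.000068200 and A = 0.0082583.

A ≈ 0.008258 Å^(-5/2)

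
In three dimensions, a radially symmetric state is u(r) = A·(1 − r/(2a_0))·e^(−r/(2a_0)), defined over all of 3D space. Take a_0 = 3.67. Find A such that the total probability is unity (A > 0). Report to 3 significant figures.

The normalization condition is ∫|u|² 4πr² dr = 1 from 0 to ∞.
(Spherical symmetry: dV = 4πr² dr.)
Recall ∫₀^∞ r^m e^(−r/β) dr = m!·β^(m+1), ∫|u|² 4πr² dr = A²·(8·π·a_0^3).
Plugging in a_0 = 3.67 yields A = 0.02837.

A ≈ 0.0284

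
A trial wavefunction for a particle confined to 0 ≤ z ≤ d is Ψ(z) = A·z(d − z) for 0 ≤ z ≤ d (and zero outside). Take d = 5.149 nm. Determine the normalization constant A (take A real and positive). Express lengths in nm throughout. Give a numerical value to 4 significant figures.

The normalization condition is ∫|Ψ|² dz = 1 from 0 to d.
Expanding the polynomial and integrating term by term, the integral (without the A² prefactor) comes out to d^5/30.
With d = 5.149: A² = 0.0082891 and A = 0.091044.

A ≈ 0.09104 nm^(-5/2)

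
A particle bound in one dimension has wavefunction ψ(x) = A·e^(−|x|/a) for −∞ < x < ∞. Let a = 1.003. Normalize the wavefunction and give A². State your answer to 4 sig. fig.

Normalization requires ∫|ψ|² dx = 1, integrated from −∞ to ∞.
With ∫₀^∞ x^0 e^(−αx) dx = 0!/α^1, with ψ = A·e^(−|x|/a), the integral evaluates to A²·[a].
Setting this equal to 1 gives A² = 1/(a).
With a = 1.003: A² = 0.99701 and A = 0.99850.

A^2 ≈ 0.9970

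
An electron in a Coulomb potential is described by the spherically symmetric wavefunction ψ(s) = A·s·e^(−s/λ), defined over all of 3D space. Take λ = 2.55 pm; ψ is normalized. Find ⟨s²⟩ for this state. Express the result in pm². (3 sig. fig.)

⟨s^2⟩ ≈ 48.8 pm^2

By definition ⟨s²⟩ = ∫ s^2 |ψ(s)|² 4πs² ds.
Using ∫₀^∞ sⁿ e^(−αs) ds = n!/αⁿ⁺¹, evaluating both integrals, ⟨s²⟩ = 15·λ^2/2.
With λ = 2.55, ⟨s^2⟩ = 48.77.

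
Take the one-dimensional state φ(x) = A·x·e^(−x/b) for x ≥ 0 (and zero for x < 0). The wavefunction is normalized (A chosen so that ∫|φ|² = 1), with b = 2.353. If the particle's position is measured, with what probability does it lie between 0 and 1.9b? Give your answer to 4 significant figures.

P ≈ 0.7311

P = ∫_{0}^{1.9b} |φ(x)|² dx.
The normalization integral ∫|φ|²dx over the whole domain equals b^3/4·A², and A² cancels in the ratio.
Let u = x/b; then A² and the length scale cancel, so P = ∫_{0}^{1.9} u^2·e^(-2·u) du ÷ ∫_{0}^{∞} u^2·e^(-2·u) du.
An antiderivative of u^2·e^(-2·u) is -(2·u^2 + 2·u + 1)·e^(-2·u)/4; evaluating from 0 to 1.9 gives 1/4 - 601·e^(-19/5)/200, while the full integral is 1/4.
This works out to P = 0.73110.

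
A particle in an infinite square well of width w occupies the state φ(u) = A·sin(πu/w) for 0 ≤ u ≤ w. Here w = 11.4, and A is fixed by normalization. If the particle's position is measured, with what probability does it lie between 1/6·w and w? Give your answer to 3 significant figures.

P ≈ 0.971

The probability is P = ∫ |φ|² du over [1/6·w, w].
The normalization integral ∫|φ|²du over the whole domain equals w/2·A², and A² cancels in the ratio.
Substituting t = u/w, A² and the length scale cancel in the ratio: P = ∫_{1/6}^{1} sin(π·t)^2 dt / ∫_{0}^{1} sin(π·t)^2 dt.
With ∫ sin(π·t)^2 dt = t/2 - sin(2·π·t)/(4·π) + C, the region integral is √(3)/(8·π) + 5/12 and the full one is 1/2.
Taking the ratio, P = √(3)/(4·π) + 5/6.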